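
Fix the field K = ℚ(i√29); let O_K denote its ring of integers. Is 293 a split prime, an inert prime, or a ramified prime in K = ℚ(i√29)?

inert — (293) stays prime in O_K

Since -29 ≢ 1 mod 4, the ring of integers is ℤ[√-29] with discriminant 4·(-29) = -116.
disc(K) = -116 is not divisible by 293; 293 is unramified.
Compute (-29/293) via Euler: 264^((293-1)/2) mod 293 = 292, so (-29/293) = -1.
Legendre symbol -1 ⇒ 293 is inert.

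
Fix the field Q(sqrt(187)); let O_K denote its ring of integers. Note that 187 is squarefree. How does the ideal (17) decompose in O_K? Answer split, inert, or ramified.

p ramifies

d = 187 ≡ 3 (mod 4), so O_K = ℤ[√187] and disc(K) = 4d = 748.
Ramification test: 17 | 748. The prime 17 ramifies in K.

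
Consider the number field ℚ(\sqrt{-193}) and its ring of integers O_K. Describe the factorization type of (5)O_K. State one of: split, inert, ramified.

remains prime (inert)

d = -193 ≡ 3 (mod 4), so O_K = ℤ[√-193] and disc(K) = 4d = -772.
Since gcd(5, -772) = 1 the prime 5 does not ramify.
Euler's criterion: (-193)^2 mod 5 = 4. Thus (-193|5) = -1.
Legendre symbol -1 ⇒ 5 is inert.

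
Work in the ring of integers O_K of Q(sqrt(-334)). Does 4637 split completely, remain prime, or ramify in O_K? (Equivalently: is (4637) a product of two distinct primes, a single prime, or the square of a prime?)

d = -334 ≡ 2 (mod 4), so O_K = ℤ[√-334] and disc(K) = 4d = -1336.
disc(K) = -1336 is not divisible by 4637; 4637 is unramified.
(-334/4637) = 4303^2318 mod 4637 = 4636, giving Legendre symbol -1.
Legendre symbol -1 ⇒ 4637 is inert.

inert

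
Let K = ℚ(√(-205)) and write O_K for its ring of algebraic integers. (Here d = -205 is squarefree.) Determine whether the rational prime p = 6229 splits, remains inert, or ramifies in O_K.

-205 mod 4 = 3, hence disc K = 4·(-205) = -820 and O_K = ℤ[√-205].
disc(K) = -820 is not divisible by 6229; 6229 is unramified.
Compute (-205/6229) via Euler: 6024^((6229-1)/2) mod 6229 = 6228, so (-205/6229) = -1.
(-205/6229) = -1, so 6229 is inert.

p is inert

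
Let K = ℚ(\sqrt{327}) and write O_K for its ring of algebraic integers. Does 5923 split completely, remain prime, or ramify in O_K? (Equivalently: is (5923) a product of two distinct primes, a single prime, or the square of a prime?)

Since 327 ≢ 1 mod 4, the ring of integers is ℤ[√327] with discriminant 4·327 = 1308.
disc(K) = 1308 is not divisible by 5923; 5923 is unramified.
(327/5923) = 327^2961 mod 5923 = 1, giving Legendre symbol 1.
(327/5923) = 1, so 5923 splits.

split — (5923) = 𝔭₁𝔭₂ with 𝔭₁ ≠ 𝔭₂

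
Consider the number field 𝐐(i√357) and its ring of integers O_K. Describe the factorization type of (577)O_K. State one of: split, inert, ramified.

Since -357 ≢ 1 mod 4, the ring of integers is ℤ[√-357] with discriminant 4·(-357) = -1428.
Since gcd(577, -1428) = 1 the prime 577 does not ramify.
(-357/577) = 220^288 mod 577 = 576, giving Legendre symbol -1.
Legendre symbol -1 ⇒ 577 is inert.

577 remains inert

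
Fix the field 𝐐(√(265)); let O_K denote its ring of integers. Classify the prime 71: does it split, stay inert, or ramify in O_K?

inert

d = 265 ≡ 1 (mod 4), so O_K = ℤ[(1+√265)/2] and disc(K) = d = 265.
disc(K) = 265 is not divisible by 71; 71 is unramified.
Compute (265/71) via Euler: 52^((71-1)/2) mod 71 = 70, so (265/71) = -1.
d is a non-residue mod p, hence 71 remains inert in O_K.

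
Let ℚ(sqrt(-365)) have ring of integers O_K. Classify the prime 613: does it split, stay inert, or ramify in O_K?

-365 mod 4 = 3, hence disc K = 4·(-365) = -1460 and O_K = ℤ[√-365].
disc(K) = -1460 is not divisible by 613; 613 is unramified.
(-365/613) = 248^306 mod 613 = 1, giving Legendre symbol 1.
d is a quadratic residue mod p, hence 613 splits in O_K.

p splits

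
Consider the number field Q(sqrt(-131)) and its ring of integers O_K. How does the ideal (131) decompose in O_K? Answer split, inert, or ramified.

Since -131 ≡ 1 mod 4, the ring of integers is ℤ[(1+√-131)/2] with discriminant -131.
disc(K) = -131 = 131·(-1), so p = 131 is ramified.

ramifies in O_K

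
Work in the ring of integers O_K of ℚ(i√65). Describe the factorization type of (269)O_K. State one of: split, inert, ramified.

d = -65 ≡ 3 (mod 4), so O_K = ℤ[√-65] and disc(K) = 4d = -260.
Since gcd(269, -260) = 1 the prime 269 does not ramify.
Compute (-65/269) via Euler: 204^((269-1)/2) mod 269 = 1, so (-65/269) = 1.
(-65/269) = 1, so 269 splits.

splits completely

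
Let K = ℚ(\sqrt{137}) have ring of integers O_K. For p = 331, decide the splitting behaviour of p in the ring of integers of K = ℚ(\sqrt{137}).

d = 137 ≡ 1 (mod 4), so O_K = ℤ[(1+√137)/2] and disc(K) = d = 137.
331 ∤ 137, so 331 is unramified.
Euler's criterion: 137^165 mod 331 = 330. Thus (137|331) = -1.
d is a non-residue mod p, hence 331 remains inert in O_K.

p is inert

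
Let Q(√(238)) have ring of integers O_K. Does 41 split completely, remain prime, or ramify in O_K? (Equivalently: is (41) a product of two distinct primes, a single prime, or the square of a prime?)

Since 238 ≢ 1 mod 4, the ring of integers is ℤ[√238] with discriminant 4·238 = 952.
disc(K) = 952 is not divisible by 41; 41 is unramified.
Euler's criterion: 238^20 mod 41 = 1. Thus (238|41) = 1.
(238/41) = 1, so 41 splits.

split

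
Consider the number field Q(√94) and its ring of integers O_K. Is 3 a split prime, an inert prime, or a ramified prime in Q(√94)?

Since 94 ≢ 1 mod 4, the ring of integers is ℤ[√94] with discriminant 4·94 = 376.
Since gcd(3, 376) = 1 the prime 3 does not ramify.
Euler's criterion: 94^1 mod 3 = 1. Thus (94|3) = 1.
Legendre symbol 1 ⇒ 3 is split.

split — (3) = 𝔭₁𝔭₂ with 𝔭₁ ≠ 𝔭₂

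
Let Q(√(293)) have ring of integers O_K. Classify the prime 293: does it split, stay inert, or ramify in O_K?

ramified

d = 293 ≡ 1 (mod 4), so O_K = ℤ[(1+√293)/2] and disc(K) = d = 293.
Ramification test: 293 | 293. The prime 293 ramifies in K.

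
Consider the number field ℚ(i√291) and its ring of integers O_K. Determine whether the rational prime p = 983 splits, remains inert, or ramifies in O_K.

p splits

d = -291 ≡ 1 (mod 4), so O_K = ℤ[(1+√-291)/2] and disc(K) = d = -291.
disc(K) = -291 is not divisible by 983; 983 is unramified.
Legendre symbol by Euler's criterion: (-291/983) ≡ (-291)^491 ≡ 1 (mod 983), i.e. (-291/983) = 1.
d is a quadratic residue mod p, hence 983 splits in O_K.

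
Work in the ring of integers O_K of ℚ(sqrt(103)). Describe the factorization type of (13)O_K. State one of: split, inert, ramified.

103 mod 4 = 3, hence disc K = 4·103 = 412 and O_K = ℤ[√103].
Since gcd(13, 412) = 1 the prime 13 does not ramify.
Legendre symbol by Euler's criterion: (103/13) ≡ 103^6 ≡ 1 (mod 13), i.e. (103/13) = 1.
(103/13) = 1, so 13 splits.

p splits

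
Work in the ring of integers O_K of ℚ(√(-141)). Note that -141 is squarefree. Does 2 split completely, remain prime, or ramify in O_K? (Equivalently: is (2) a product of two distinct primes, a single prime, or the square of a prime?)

ramifies in O_K

-141 mod 4 = 3, hence disc K = 4·(-141) = -564 and O_K = ℤ[√-141].
disc(K) = -564 = 2·(-282), so p = 2 is ramified.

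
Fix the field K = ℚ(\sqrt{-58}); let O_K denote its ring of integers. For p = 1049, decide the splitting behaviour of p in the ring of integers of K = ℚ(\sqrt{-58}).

1049 splits in O_K

Since -58 ≢ 1 mod 4, the ring of integers is ℤ[√-58] with discriminant 4·(-58) = -232.
1049 ∤ -232, so 1049 is unramified.
(-58/1049) = 991^524 mod 1049 = 1, giving Legendre symbol 1.
Legendre symbol 1 ⇒ 1049 is split.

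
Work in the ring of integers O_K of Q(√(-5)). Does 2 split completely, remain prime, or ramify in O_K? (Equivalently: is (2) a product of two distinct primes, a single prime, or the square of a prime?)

ramified

Since -5 ≢ 1 mod 4, the ring of integers is ℤ[√-5] with discriminant 4·(-5) = -20.
disc(K) = -20 = 2·(-10), so p = 2 is ramified.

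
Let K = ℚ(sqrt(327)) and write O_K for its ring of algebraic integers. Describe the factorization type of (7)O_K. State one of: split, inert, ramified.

p is inert

Since 327 ≢ 1 mod 4, the ring of integers is ℤ[√327] with discriminant 4·327 = 1308.
7 ∤ 1308, so 7 is unramified.
(327/7) = 5^3 mod 7 = 6, giving Legendre symbol -1.
Legendre symbol -1 ⇒ 7 is inert.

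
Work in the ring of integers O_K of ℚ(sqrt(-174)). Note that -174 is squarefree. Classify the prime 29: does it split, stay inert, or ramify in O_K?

ramified — (29) = 𝔭²

-174 mod 4 = 2, hence disc K = 4·(-174) = -696 and O_K = ℤ[√-174].
disc(K) = -696 = 29·(-24), so p = 29 is ramified.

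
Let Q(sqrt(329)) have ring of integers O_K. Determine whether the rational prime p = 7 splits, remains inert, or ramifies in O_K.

ramified

d = 329 ≡ 1 (mod 4), so O_K = ℤ[(1+√329)/2] and disc(K) = d = 329.
disc(K) = 329 = 7·47, so p = 7 is ramified.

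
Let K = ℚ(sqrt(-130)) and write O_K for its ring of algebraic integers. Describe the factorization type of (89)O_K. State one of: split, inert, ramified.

inert — (89) stays prime in O_K

-130 mod 4 = 2, hence disc K = 4·(-130) = -520 and O_K = ℤ[√-130].
disc(K) = -520 is not divisible by 89; 89 is unramified.
Euler's criterion: (-130)^44 mod 89 = 88. Thus (-130|89) = -1.
d is a non-residue mod p, hence 89 remains inert in O_K.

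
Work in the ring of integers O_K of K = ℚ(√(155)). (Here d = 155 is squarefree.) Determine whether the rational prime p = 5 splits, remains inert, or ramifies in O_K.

5 is ramified

155 mod 4 = 3, hence disc K = 4·155 = 620 and O_K = ℤ[√155].
Ramification test: 5 | 620. The prime 5 ramifies in K.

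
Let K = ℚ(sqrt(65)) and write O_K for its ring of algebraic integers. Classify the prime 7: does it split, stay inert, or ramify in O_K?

Since 65 ≡ 1 mod 4, the ring of integers is ℤ[(1+√65)/2] with discriminant 65.
7 ∤ 65, so 7 is unramified.
Euler's criterion: 65^3 mod 7 = 1. Thus (65|7) = 1.
(65/7) = 1, so 7 splits.

split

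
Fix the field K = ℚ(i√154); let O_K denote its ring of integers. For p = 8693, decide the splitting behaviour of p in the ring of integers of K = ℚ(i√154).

split — (8693) = 𝔭₁𝔭₂ with 𝔭₁ ≠ 𝔭₂

-154 mod 4 = 2, hence disc K = 4·(-154) = -616 and O_K = ℤ[√-154].
disc(K) = -616 is not divisible by 8693; 8693 is unramified.
(-154/8693) = 8539^4346 mod 8693 = 1, giving Legendre symbol 1.
(-154/8693) = 1, so 8693 splits.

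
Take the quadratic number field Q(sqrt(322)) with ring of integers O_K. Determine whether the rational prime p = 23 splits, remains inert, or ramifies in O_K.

23 is ramified

322 mod 4 = 2, hence disc K = 4·322 = 1288 and O_K = ℤ[√322].
Ramification test: 23 | 1288. The prime 23 ramifies in K.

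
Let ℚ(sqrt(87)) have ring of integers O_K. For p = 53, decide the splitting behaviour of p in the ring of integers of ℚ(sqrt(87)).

53 remains inert

Since 87 ≢ 1 mod 4, the ring of integers is ℤ[√87] with discriminant 4·87 = 348.
disc(K) = 348 is not divisible by 53; 53 is unramified.
Legendre symbol by Euler's criterion: (87/53) ≡ 87^26 ≡ 52 (mod 53), i.e. (87/53) = -1.
(87/53) = -1, so 53 is inert.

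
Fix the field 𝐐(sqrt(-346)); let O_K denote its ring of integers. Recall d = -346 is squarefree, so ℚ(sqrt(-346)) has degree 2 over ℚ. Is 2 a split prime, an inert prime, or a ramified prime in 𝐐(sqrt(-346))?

d = -346 ≡ 2 (mod 4), so O_K = ℤ[√-346] and disc(K) = 4d = -1384.
Ramification test: 2 | -1384. The prime 2 ramifies in K.

ramifies in O_K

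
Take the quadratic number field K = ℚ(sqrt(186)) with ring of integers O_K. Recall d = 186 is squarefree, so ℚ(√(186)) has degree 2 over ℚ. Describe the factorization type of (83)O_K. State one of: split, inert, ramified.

d = 186 ≡ 2 (mod 4), so O_K = ℤ[√186] and disc(K) = 4d = 744.
83 ∤ 744, so 83 is unramified.
Legendre symbol by Euler's criterion: (186/83) ≡ 186^41 ≡ 82 (mod 83), i.e. (186/83) = -1.
(186/83) = -1, so 83 is inert.

p is inert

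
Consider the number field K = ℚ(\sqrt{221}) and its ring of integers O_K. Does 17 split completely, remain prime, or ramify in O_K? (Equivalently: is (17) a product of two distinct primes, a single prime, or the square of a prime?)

ramified

d = 221 ≡ 1 (mod 4), so O_K = ℤ[(1+√221)/2] and disc(K) = d = 221.
disc(K) = 221 = 17·13, so p = 17 is ramified.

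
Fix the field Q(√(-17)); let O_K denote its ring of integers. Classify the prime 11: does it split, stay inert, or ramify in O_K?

split — (11) = 𝔭₁𝔭₂ with 𝔭₁ ≠ 𝔭₂

d = -17 ≡ 3 (mod 4), so O_K = ℤ[√-17] and disc(K) = 4d = -68.
11 ∤ -68, so 11 is unramified.
Euler's criterion: (-17)^5 mod 11 = 1. Thus (-17|11) = 1.
Legendre symbol 1 ⇒ 11 is split.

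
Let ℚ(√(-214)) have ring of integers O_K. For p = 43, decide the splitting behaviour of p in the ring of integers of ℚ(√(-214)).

-214 mod 4 = 2, hence disc K = 4·(-214) = -856 and O_K = ℤ[√-214].
disc(K) = -856 is not divisible by 43; 43 is unramified.
Compute (-214/43) via Euler: 1^((43-1)/2) mod 43 = 1, so (-214/43) = 1.
Legendre symbol 1 ⇒ 43 is split.

split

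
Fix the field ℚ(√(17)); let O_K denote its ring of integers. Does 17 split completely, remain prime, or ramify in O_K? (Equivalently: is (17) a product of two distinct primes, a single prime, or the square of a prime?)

17 mod 4 = 1, hence disc K = 17 and O_K = ℤ[(1+√17)/2].
disc(K) = 17 = 17·1, so p = 17 is ramified.

p ramifies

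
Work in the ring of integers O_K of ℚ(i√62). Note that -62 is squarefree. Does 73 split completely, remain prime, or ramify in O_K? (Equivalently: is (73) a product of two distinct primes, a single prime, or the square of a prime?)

p is inert

d = -62 ≡ 2 (mod 4), so O_K = ℤ[√-62] and disc(K) = 4d = -248.
Since gcd(73, -248) = 1 the prime 73 does not ramify.
Euler's criterion: (-62)^36 mod 73 = 72. Thus (-62|73) = -1.
Legendre symbol -1 ⇒ 73 is inert.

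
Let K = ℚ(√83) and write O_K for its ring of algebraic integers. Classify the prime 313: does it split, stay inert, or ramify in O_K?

split — (313) = 𝔭₁𝔭₂ with 𝔭₁ ≠ 𝔭₂

d = 83 ≡ 3 (mod 4), so O_K = ℤ[√83] and disc(K) = 4d = 332.
313 ∤ 332, so 313 is unramified.
Legendre symbol by Euler's criterion: (83/313) ≡ 83^156 ≡ 1 (mod 313), i.e. (83/313) = 1.
d is a quadratic residue mod p, hence 313 splits in O_K.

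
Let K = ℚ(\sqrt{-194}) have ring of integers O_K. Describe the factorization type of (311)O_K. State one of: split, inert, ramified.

-194 mod 4 = 2, hence disc K = 4·(-194) = -776 and O_K = ℤ[√-194].
Since gcd(311, -776) = 1 the prime 311 does not ramify.
Legendre symbol by Euler's criterion: (-194/311) ≡ (-194)^155 ≡ 1 (mod 311), i.e. (-194/311) = 1.
d is a quadratic residue mod p, hence 311 splits in O_K.

split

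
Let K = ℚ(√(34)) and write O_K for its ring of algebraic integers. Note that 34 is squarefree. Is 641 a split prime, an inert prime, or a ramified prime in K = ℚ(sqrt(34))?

inert — (641) stays prime in O_K

d = 34 ≡ 2 (mod 4), so O_K = ℤ[√34] and disc(K) = 4d = 136.
641 ∤ 136, so 641 is unramified.
Compute (34/641) via Euler: 34^((641-1)/2) mod 641 = 640, so (34/641) = -1.
d is a non-residue mod p, hence 641 remains inert in O_K.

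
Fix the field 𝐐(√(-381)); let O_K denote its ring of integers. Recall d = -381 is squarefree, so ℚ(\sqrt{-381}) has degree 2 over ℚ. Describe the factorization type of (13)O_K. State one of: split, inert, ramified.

13 splits in O_K

d = -381 ≡ 3 (mod 4), so O_K = ℤ[√-381] and disc(K) = 4d = -1524.
Since gcd(13, -1524) = 1 the prime 13 does not ramify.
Euler's criterion: (-381)^6 mod 13 = 1. Thus (-381|13) = 1.
(-381/13) = 1, so 13 splits.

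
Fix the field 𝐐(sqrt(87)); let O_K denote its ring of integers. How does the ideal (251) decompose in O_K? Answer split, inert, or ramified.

251 remains inert

87 mod 4 = 3, hence disc K = 4·87 = 348 and O_K = ℤ[√87].
251 ∤ 348, so 251 is unramified.
(87/251) = 87^125 mod 251 = 250, giving Legendre symbol -1.
d is a non-residue mod p, hence 251 remains inert in O_K.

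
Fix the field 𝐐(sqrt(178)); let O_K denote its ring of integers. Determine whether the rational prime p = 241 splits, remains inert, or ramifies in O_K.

Since 178 ≢ 1 mod 4, the ring of integers is ℤ[√178] with discriminant 4·178 = 712.
disc(K) = 712 is not divisible by 241; 241 is unramified.
Compute (178/241) via Euler: 178^((241-1)/2) mod 241 = 240, so (178/241) = -1.
(178/241) = -1, so 241 is inert.

inert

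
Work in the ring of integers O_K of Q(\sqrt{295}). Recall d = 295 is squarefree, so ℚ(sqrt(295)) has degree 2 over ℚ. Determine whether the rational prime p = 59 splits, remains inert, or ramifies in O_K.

59 is ramified

295 mod 4 = 3, hence disc K = 4·295 = 1180 and O_K = ℤ[√295].
Ramification test: 59 | 1180. The prime 59 ramifies in K.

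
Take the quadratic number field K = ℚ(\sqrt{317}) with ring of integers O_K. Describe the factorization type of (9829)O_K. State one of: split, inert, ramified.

inert

d = 317 ≡ 1 (mod 4), so O_K = ℤ[(1+√317)/2] and disc(K) = d = 317.
Since gcd(9829, 317) = 1 the prime 9829 does not ramify.
Euler's criterion: 317^4914 mod 9829 = 9828. Thus (317|9829) = -1.
d is a non-residue mod p, hence 9829 remains inert in O_K.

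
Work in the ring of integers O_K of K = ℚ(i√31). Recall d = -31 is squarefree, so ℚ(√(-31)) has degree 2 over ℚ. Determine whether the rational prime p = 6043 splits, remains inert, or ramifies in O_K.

Since -31 ≡ 1 mod 4, the ring of integers is ℤ[(1+√-31)/2] with discriminant -31.
6043 ∤ -31, so 6043 is unramified.
Euler's criterion: (-31)^3021 mod 6043 = 6042. Thus (-31|6043) = -1.
Legendre symbol -1 ⇒ 6043 is inert.

p is inert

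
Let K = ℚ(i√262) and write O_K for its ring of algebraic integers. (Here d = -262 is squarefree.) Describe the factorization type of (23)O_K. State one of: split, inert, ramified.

d = -262 ≡ 2 (mod 4), so O_K = ℤ[√-262] and disc(K) = 4d = -1048.
disc(K) = -1048 is not divisible by 23; 23 is unramified.
Euler's criterion: (-262)^11 mod 23 = 22. Thus (-262|23) = -1.
(-262/23) = -1, so 23 is inert.

inert — (23) stays prime in O_K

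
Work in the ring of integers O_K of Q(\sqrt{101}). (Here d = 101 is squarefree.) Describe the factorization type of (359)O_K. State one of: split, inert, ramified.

p splits

d = 101 ≡ 1 (mod 4), so O_K = ℤ[(1+√101)/2] and disc(K) = d = 101.
Since gcd(359, 101) = 1 the prime 359 does not ramify.
Compute (101/359) via Euler: 101^((359-1)/2) mod 359 = 1, so (101/359) = 1.
d is a quadratic residue mod p, hence 359 splits in O_K.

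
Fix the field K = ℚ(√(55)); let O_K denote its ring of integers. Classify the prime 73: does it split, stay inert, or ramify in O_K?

73 splits in O_K

d = 55 ≡ 3 (mod 4), so O_K = ℤ[√55] and disc(K) = 4d = 220.
73 ∤ 220, so 73 is unramified.
Euler's criterion: 55^36 mod 73 = 1. Thus (55|73) = 1.
Legendre symbol 1 ⇒ 73 is split.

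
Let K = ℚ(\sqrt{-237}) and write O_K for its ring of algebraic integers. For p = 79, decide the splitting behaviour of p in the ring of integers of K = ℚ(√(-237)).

p ramifies

Since -237 ≢ 1 mod 4, the ring of integers is ℤ[√-237] with discriminant 4·(-237) = -948.
79 divides disc(K) = -948, so 79 ramifies.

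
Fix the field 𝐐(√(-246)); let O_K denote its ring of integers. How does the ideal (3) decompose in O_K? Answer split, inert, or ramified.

d = -246 ≡ 2 (mod 4), so O_K = ℤ[√-246] and disc(K) = 4d = -984.
Ramification test: 3 | -984. The prime 3 ramifies in K.

p ramifies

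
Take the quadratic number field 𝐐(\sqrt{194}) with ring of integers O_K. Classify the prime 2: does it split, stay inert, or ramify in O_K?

Since 194 ≢ 1 mod 4, the ring of integers is ℤ[√194] with discriminant 4·194 = 776.
2 divides disc(K) = 776, so 2 ramifies.

ramifies in O_K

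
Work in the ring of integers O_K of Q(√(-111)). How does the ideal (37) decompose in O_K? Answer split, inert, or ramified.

-111 mod 4 = 1, hence disc K = -111 and O_K = ℤ[(1+√-111)/2].
Ramification test: 37 | -111. The prime 37 ramifies in K.

ramified — (37) = 𝔭²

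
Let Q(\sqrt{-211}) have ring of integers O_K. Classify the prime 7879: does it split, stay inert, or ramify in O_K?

d = -211 ≡ 1 (mod 4), so O_K = ℤ[(1+√-211)/2] and disc(K) = d = -211.
Since gcd(7879, -211) = 1 the prime 7879 does not ramify.
(-211/7879) = 7668^3939 mod 7879 = 7878, giving Legendre symbol -1.
Legendre symbol -1 ⇒ 7879 is inert.

7879 remains inert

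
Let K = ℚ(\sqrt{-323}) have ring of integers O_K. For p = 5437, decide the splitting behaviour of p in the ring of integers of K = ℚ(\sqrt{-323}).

Since -323 ≡ 1 mod 4, the ring of integers is ℤ[(1+√-323)/2] with discriminant -323.
Since gcd(5437, -323) = 1 the prime 5437 does not ramify.
Legendre symbol by Euler's criterion: (-323/5437) ≡ (-323)^2718 ≡ 1 (mod 5437), i.e. (-323/5437) = 1.
Legendre symbol 1 ⇒ 5437 is split.

splits completely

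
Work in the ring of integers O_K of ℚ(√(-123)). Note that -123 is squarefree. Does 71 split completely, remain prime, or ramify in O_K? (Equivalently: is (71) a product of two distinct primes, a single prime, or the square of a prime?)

-123 mod 4 = 1, hence disc K = -123 and O_K = ℤ[(1+√-123)/2].
Since gcd(71, -123) = 1 the prime 71 does not ramify.
Euler's criterion: (-123)^35 mod 71 = 1. Thus (-123|71) = 1.
d is a quadratic residue mod p, hence 71 splits in O_K.

splits completely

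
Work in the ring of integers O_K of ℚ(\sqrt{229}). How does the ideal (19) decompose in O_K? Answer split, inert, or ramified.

229 mod 4 = 1, hence disc K = 229 and O_K = ℤ[(1+√229)/2].
disc(K) = 229 is not divisible by 19; 19 is unramified.
(229/19) = 1^9 mod 19 = 1, giving Legendre symbol 1.
d is a quadratic residue mod p, hence 19 splits in O_K.

splits completely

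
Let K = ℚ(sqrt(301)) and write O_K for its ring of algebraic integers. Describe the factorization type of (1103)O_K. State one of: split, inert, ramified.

301 mod 4 = 1, hence disc K = 301 and O_K = ℤ[(1+√301)/2].
Since gcd(1103, 301) = 1 the prime 1103 does not ramify.
Compute (301/1103) via Euler: 301^((1103-1)/2) mod 1103 = 1102, so (301/1103) = -1.
Legendre symbol -1 ⇒ 1103 is inert.

1103 remains inert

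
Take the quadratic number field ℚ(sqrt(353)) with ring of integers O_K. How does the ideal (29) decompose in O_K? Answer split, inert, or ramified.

Since 353 ≡ 1 mod 4, the ring of integers is ℤ[(1+√353)/2] with discriminant 353.
29 ∤ 353, so 29 is unramified.
Legendre symbol by Euler's criterion: (353/29) ≡ 353^14 ≡ 1 (mod 29), i.e. (353/29) = 1.
Legendre symbol 1 ⇒ 29 is split.

29 splits in O_K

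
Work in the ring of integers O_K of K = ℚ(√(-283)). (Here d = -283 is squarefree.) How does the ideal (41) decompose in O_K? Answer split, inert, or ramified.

-283 mod 4 = 1, hence disc K = -283 and O_K = ℤ[(1+√-283)/2].
41 ∤ -283, so 41 is unramified.
Legendre symbol by Euler's criterion: (-283/41) ≡ (-283)^20 ≡ 1 (mod 41), i.e. (-283/41) = 1.
Legendre symbol 1 ⇒ 41 is split.

split — (41) = 𝔭₁𝔭₂ with 𝔭₁ ≠ 𝔭₂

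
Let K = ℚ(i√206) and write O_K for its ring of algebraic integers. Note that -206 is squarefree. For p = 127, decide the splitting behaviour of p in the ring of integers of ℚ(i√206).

remains prime (inert)

-206 mod 4 = 2, hence disc K = 4·(-206) = -824 and O_K = ℤ[√-206].
disc(K) = -824 is not divisible by 127; 127 is unramified.
Legendre symbol by Euler's criterion: (-206/127) ≡ (-206)^63 ≡ 126 (mod 127), i.e. (-206/127) = -1.
Legendre symbol -1 ⇒ 127 is inert.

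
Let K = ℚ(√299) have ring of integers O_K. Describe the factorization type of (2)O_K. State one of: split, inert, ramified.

d = 299 ≡ 3 (mod 4), so O_K = ℤ[√299] and disc(K) = 4d = 1196.
disc(K) = 1196 = 2·598, so p = 2 is ramified.

ramified — (2) = 𝔭²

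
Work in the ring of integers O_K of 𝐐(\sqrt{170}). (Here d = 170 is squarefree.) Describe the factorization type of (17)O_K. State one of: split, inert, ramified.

17 is ramified

Since 170 ≢ 1 mod 4, the ring of integers is ℤ[√170] with discriminant 4·170 = 680.
17 divides disc(K) = 680, so 17 ramifies.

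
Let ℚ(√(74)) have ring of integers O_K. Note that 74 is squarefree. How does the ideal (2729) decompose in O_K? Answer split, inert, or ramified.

split

74 mod 4 = 2, hence disc K = 4·74 = 296 and O_K = ℤ[√74].
disc(K) = 296 is not divisible by 2729; 2729 is unramified.
Euler's criterion: 74^1364 mod 2729 = 1. Thus (74|2729) = 1.
Legendre symbol 1 ⇒ 2729 is split.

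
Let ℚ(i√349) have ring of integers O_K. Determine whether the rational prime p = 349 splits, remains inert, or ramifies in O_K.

d = -349 ≡ 3 (mod 4), so O_K = ℤ[√-349] and disc(K) = 4d = -1396.
349 divides disc(K) = -1396, so 349 ramifies.

ramified — (349) = 𝔭²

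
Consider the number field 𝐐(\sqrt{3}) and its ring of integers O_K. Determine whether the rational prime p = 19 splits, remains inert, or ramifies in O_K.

3 mod 4 = 3, hence disc K = 4·3 = 12 and O_K = ℤ[√3].
disc(K) = 12 is not divisible by 19; 19 is unramified.
Compute (3/19) via Euler: 3^((19-1)/2) mod 19 = 18, so (3/19) = -1.
Legendre symbol -1 ⇒ 19 is inert.

p is inert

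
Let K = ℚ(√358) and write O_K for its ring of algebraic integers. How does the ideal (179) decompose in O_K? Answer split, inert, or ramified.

Since 358 ≢ 1 mod 4, the ring of integers is ℤ[√358] with discriminant 4·358 = 1432.
Ramification test: 179 | 1432. The prime 179 ramifies in K.

p ramifies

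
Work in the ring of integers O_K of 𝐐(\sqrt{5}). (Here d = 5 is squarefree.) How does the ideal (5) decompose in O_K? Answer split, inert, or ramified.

ramified

d = 5 ≡ 1 (mod 4), so O_K = ℤ[(1+√5)/2] and disc(K) = d = 5.
5 divides disc(K) = 5, so 5 ramifies.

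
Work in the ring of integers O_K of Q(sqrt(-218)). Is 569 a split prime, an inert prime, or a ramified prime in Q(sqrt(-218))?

Since -218 ≢ 1 mod 4, the ring of integers is ℤ[√-218] with discriminant 4·(-218) = -872.
569 ∤ -872, so 569 is unramified.
Compute (-218/569) via Euler: 351^((569-1)/2) mod 569 = 568, so (-218/569) = -1.
(-218/569) = -1, so 569 is inert.

inert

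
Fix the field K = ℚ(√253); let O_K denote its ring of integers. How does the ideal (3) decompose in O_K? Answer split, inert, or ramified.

p splits

Since 253 ≡ 1 mod 4, the ring of integers is ℤ[(1+√253)/2] with discriminant 253.
Since gcd(3, 253) = 1 the prime 3 does not ramify.
Compute (253/3) via Euler: 1^((3-1)/2) mod 3 = 1, so (253/3) = 1.
Legendre symbol 1 ⇒ 3 is split.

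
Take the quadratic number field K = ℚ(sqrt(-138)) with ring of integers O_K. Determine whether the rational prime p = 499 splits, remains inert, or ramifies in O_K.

499 splits in O_K

Since -138 ≢ 1 mod 4, the ring of integers is ℤ[√-138] with discriminant 4·(-138) = -552.
disc(K) = -552 is not divisible by 499; 499 is unramified.
Compute (-138/499) via Euler: 361^((499-1)/2) mod 499 = 1, so (-138/499) = 1.
Legendre symbol 1 ⇒ 499 is split.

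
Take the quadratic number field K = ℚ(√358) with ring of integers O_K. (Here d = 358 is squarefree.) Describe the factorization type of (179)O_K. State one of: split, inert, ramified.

Since 358 ≢ 1 mod 4, the ring of integers is ℤ[√358] with discriminant 4·358 = 1432.
Ramification test: 179 | 1432. The prime 179 ramifies in K.

179 is ramified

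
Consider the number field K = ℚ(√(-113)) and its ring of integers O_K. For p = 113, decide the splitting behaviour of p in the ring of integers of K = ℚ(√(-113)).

-113 mod 4 = 3, hence disc K = 4·(-113) = -452 and O_K = ℤ[√-113].
Ramification test: 113 | -452. The prime 113 ramifies in K.

ramified — (113) = 𝔭²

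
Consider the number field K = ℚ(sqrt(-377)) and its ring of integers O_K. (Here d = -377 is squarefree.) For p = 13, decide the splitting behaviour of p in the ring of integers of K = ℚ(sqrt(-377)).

Since -377 ≢ 1 mod 4, the ring of integers is ℤ[√-377] with discriminant 4·(-377) = -1508.
Ramification test: 13 | -1508. The prime 13 ramifies in K.

ramifies in O_K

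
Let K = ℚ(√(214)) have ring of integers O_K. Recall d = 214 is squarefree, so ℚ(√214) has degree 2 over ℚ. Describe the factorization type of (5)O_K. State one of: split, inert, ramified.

5 splits in O_K

d = 214 ≡ 2 (mod 4), so O_K = ℤ[√214] and disc(K) = 4d = 856.
disc(K) = 856 is not divisible by 5; 5 is unramified.
(214/5) = 4^2 mod 5 = 1, giving Legendre symbol 1.
(214/5) = 1, so 5 splits.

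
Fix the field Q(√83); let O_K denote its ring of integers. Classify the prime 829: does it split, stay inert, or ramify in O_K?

Since 83 ≢ 1 mod 4, the ring of integers is ℤ[√83] with discriminant 4·83 = 332.
829 ∤ 332, so 829 is unramified.
Legendre symbol by Euler's criterion: (83/829) ≡ 83^414 ≡ 828 (mod 829), i.e. (83/829) = -1.
(83/829) = -1, so 829 is inert.

829 remains inert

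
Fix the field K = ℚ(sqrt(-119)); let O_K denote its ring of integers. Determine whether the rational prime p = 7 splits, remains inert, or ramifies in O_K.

-119 mod 4 = 1, hence disc K = -119 and O_K = ℤ[(1+√-119)/2].
Ramification test: 7 | -119. The prime 7 ramifies in K.

ramifies in O_K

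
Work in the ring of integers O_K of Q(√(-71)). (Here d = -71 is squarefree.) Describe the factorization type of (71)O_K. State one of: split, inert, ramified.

ramified — (71) = 𝔭²

-71 mod 4 = 1, hence disc K = -71 and O_K = ℤ[(1+√-71)/2].
Ramification test: 71 | -71. The prime 71 ramifies in K.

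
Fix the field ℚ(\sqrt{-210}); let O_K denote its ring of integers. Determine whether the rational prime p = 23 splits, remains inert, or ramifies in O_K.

remains prime (inert)

Since -210 ≢ 1 mod 4, the ring of integers is ℤ[√-210] with discriminant 4·(-210) = -840.
Since gcd(23, -840) = 1 the prime 23 does not ramify.
Euler's criterion: (-210)^11 mod 23 = 22. Thus (-210|23) = -1.
Legendre symbol -1 ⇒ 23 is inert.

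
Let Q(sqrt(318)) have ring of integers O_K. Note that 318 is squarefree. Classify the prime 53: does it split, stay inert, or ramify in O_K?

p ramifies

Since 318 ≢ 1 mod 4, the ring of integers is ℤ[√318] with discriminant 4·318 = 1272.
Ramification test: 53 | 1272. The prime 53 ramifies in K.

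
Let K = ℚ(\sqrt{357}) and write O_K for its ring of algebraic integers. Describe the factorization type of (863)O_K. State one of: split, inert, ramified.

inert

Since 357 ≡ 1 mod 4, the ring of integers is ℤ[(1+√357)/2] with discriminant 357.
863 ∤ 357, so 863 is unramified.
Euler's criterion: 357^431 mod 863 = 862. Thus (357|863) = -1.
d is a non-residue mod p, hence 863 remains inert in O_K.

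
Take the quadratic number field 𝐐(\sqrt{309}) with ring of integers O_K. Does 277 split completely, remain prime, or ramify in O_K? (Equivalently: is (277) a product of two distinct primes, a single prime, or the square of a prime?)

309 mod 4 = 1, hence disc K = 309 and O_K = ℤ[(1+√309)/2].
disc(K) = 309 is not divisible by 277; 277 is unramified.
(309/277) = 32^138 mod 277 = 276, giving Legendre symbol -1.
Legendre symbol -1 ⇒ 277 is inert.

277 remains inert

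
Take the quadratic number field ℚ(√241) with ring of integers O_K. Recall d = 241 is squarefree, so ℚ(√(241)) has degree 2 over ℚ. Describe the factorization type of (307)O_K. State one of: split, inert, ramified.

remains prime (inert)

Since 241 ≡ 1 mod 4, the ring of integers is ℤ[(1+√241)/2] with discriminant 241.
Since gcd(307, 241) = 1 the prime 307 does not ramify.
Legendre symbol by Euler's criterion: (241/307) ≡ 241^153 ≡ 306 (mod 307), i.e. (241/307) = -1.
Legendre symbol -1 ⇒ 307 is inert.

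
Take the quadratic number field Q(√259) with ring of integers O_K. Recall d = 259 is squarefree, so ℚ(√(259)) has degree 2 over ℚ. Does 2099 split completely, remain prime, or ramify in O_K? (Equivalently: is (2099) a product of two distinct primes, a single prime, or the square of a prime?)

d = 259 ≡ 3 (mod 4), so O_K = ℤ[√259] and disc(K) = 4d = 1036.
disc(K) = 1036 is not divisible by 2099; 2099 is unramified.
(259/2099) = 259^1049 mod 2099 = 1, giving Legendre symbol 1.
d is a quadratic residue mod p, hence 2099 splits in O_K.

p splits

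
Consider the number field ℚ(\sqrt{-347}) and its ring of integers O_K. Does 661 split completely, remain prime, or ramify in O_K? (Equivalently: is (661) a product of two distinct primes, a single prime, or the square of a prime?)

p is inert

Since -347 ≡ 1 mod 4, the ring of integers is ℤ[(1+√-347)/2] with discriminant -347.
661 ∤ -347, so 661 is unramified.
Euler's criterion: (-347)^330 mod 661 = 660. Thus (-347|661) = -1.
(-347/661) = -1, so 661 is inert.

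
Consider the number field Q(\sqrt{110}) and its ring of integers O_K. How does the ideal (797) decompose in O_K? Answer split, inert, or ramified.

797 splits in O_K

d = 110 ≡ 2 (mod 4), so O_K = ℤ[√110] and disc(K) = 4d = 440.
Since gcd(797, 440) = 1 the prime 797 does not ramify.
Compute (110/797) via Euler: 110^((797-1)/2) mod 797 = 1, so (110/797) = 1.
Legendre symbol 1 ⇒ 797 is split.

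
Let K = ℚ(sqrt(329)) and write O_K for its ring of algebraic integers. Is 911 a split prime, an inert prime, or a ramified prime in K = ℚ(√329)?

329 mod 4 = 1, hence disc K = 329 and O_K = ℤ[(1+√329)/2].
911 ∤ 329, so 911 is unramified.
Compute (329/911) via Euler: 329^((911-1)/2) mod 911 = 1, so (329/911) = 1.
(329/911) = 1, so 911 splits.

split — (911) = 𝔭₁𝔭₂ with 𝔭₁ ≠ 𝔭₂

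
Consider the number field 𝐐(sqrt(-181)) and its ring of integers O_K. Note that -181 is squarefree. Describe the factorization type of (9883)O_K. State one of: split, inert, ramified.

9883 splits in O_K

-181 mod 4 = 3, hence disc K = 4·(-181) = -724 and O_K = ℤ[√-181].
9883 ∤ -724, so 9883 is unramified.
(-181/9883) = 9702^4941 mod 9883 = 1, giving Legendre symbol 1.
(-181/9883) = 1, so 9883 splits.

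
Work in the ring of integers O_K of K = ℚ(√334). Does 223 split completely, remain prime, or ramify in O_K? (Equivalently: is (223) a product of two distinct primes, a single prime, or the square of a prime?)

334 mod 4 = 2, hence disc K = 4·334 = 1336 and O_K = ℤ[√334].
223 ∤ 1336, so 223 is unramified.
(334/223) = 111^111 mod 223 = 222, giving Legendre symbol -1.
d is a non-residue mod p, hence 223 remains inert in O_K.

223 remains inert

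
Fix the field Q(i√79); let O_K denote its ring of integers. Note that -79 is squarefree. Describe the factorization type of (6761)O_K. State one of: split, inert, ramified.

splits completely

-79 mod 4 = 1, hence disc K = -79 and O_K = ℤ[(1+√-79)/2].
Since gcd(6761, -79) = 1 the prime 6761 does not ramify.
Euler's criterion: (-79)^3380 mod 6761 = 1. Thus (-79|6761) = 1.
(-79/6761) = 1, so 6761 splits.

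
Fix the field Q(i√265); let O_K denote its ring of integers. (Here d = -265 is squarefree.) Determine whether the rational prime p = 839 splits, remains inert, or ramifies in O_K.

-265 mod 4 = 3, hence disc K = 4·(-265) = -1060 and O_K = ℤ[√-265].
Since gcd(839, -1060) = 1 the prime 839 does not ramify.
Legendre symbol by Euler's criterion: (-265/839) ≡ (-265)^419 ≡ 838 (mod 839), i.e. (-265/839) = -1.
d is a non-residue mod p, hence 839 remains inert in O_K.

inert — (839) stays prime in O_K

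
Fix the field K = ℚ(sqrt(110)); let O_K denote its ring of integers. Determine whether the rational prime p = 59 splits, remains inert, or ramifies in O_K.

d = 110 ≡ 2 (mod 4), so O_K = ℤ[√110] and disc(K) = 4d = 440.
59 ∤ 440, so 59 is unramified.
Legendre symbol by Euler's criterion: (110/59) ≡ 110^29 ≡ 1 (mod 59), i.e. (110/59) = 1.
Legendre symbol 1 ⇒ 59 is split.

splits completely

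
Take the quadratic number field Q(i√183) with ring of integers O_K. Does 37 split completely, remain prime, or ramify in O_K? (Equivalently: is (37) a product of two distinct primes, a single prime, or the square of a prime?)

d = -183 ≡ 1 (mod 4), so O_K = ℤ[(1+√-183)/2] and disc(K) = d = -183.
Since gcd(37, -183) = 1 the prime 37 does not ramify.
Compute (-183/37) via Euler: 2^((37-1)/2) mod 37 = 36, so (-183/37) = -1.
d is a non-residue mod p, hence 37 remains inert in O_K.

p is inert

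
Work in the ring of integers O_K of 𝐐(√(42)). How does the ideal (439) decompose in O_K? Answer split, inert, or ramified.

d = 42 ≡ 2 (mod 4), so O_K = ℤ[√42] and disc(K) = 4d = 168.
439 ∤ 168, so 439 is unramified.
Euler's criterion: 42^219 mod 439 = 438. Thus (42|439) = -1.
(42/439) = -1, so 439 is inert.

439 remains inert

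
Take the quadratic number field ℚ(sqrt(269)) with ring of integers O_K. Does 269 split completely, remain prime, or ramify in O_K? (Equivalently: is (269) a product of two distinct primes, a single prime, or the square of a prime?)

Since 269 ≡ 1 mod 4, the ring of integers is ℤ[(1+√269)/2] with discriminant 269.
269 divides disc(K) = 269, so 269 ramifies.

269 is ramified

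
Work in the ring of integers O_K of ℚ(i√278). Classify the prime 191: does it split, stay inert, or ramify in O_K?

Since -278 ≢ 1 mod 4, the ring of integers is ℤ[√-278] with discriminant 4·(-278) = -1112.
191 ∤ -1112, so 191 is unramified.
Compute (-278/191) via Euler: 104^((191-1)/2) mod 191 = 1, so (-278/191) = 1.
Legendre symbol 1 ⇒ 191 is split.

split — (191) = 𝔭₁𝔭₂ with 𝔭₁ ≠ 𝔭₂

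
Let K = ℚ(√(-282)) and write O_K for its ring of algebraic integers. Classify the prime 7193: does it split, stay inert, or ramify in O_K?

inert — (7193) stays prime in O_K

d = -282 ≡ 2 (mod 4), so O_K = ℤ[√-282] and disc(K) = 4d = -1128.
Since gcd(7193, -1128) = 1 the prime 7193 does not ramify.
Compute (-282/7193) via Euler: 6911^((7193-1)/2) mod 7193 = 7192, so (-282/7193) = -1.
(-282/7193) = -1, so 7193 is inert.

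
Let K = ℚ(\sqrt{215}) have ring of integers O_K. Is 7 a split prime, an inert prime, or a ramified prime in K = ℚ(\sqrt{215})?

p is inert

Since 215 ≢ 1 mod 4, the ring of integers is ℤ[√215] with discriminant 4·215 = 860.
7 ∤ 860, so 7 is unramified.
(215/7) = 5^3 mod 7 = 6, giving Legendre symbol -1.
Legendre symbol -1 ⇒ 7 is inert.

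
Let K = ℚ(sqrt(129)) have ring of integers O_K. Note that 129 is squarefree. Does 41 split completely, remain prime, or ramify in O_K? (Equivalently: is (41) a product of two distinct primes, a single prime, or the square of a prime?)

41 remains inert

129 mod 4 = 1, hence disc K = 129 and O_K = ℤ[(1+√129)/2].
41 ∤ 129, so 41 is unramified.
Compute (129/41) via Euler: 6^((41-1)/2) mod 41 = 40, so (129/41) = -1.
d is a non-residue mod p, hence 41 remains inert in O_K.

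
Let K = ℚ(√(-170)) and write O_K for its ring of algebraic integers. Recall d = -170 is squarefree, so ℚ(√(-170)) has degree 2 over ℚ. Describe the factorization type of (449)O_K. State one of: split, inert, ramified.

-170 mod 4 = 2, hence disc K = 4·(-170) = -680 and O_K = ℤ[√-170].
disc(K) = -680 is not divisible by 449; 449 is unramified.
Compute (-170/449) via Euler: 279^((449-1)/2) mod 449 = 448, so (-170/449) = -1.
d is a non-residue mod p, hence 449 remains inert in O_K.

449 remains inert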